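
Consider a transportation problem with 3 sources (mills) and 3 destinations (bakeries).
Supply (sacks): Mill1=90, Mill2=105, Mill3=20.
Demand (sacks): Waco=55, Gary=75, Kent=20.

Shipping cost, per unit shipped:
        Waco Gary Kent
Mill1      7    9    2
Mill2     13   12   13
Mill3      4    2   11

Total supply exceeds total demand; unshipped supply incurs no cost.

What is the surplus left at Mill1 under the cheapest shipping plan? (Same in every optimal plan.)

0

An optimal plan:
  Mill1→Waco: 55 × 7 = 385
  Mill1→Gary: 15 × 9 = 135
  Mill1→Kent: 20 × 2 = 40
  Mill2→Gary: 40 × 12 = 480
  Mill3→Gary: 20 × 2 = 40
Total cost = 1080.
Mill1 ships 90 of its 90, leaving 0.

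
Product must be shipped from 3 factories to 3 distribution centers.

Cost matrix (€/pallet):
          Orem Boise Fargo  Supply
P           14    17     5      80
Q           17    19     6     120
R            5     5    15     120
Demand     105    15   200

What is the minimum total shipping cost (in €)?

1720

An optimal shipping plan:
  P->Fargo: 80 × €5 = €400
  Q->Fargo: 120 × €6 = €720
  R->Orem: 105 × €5 = €525
  R->Boise: 15 × €5 = €75
Total = 400 + 720 + 525 + 75 = €1720.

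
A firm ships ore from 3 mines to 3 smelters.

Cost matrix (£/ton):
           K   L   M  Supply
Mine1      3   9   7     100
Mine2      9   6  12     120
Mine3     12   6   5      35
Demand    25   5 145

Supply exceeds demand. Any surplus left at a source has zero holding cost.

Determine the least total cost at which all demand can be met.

A cheapest plan:
  Mine1->K: 25 × £3 = £75
  Mine1->M: 75 × £7 = £525
  Mine2->L: 5 × £6 = £30
  Mine2->M: 35 × £12 = £420
  Mine3->M: 35 × £5 = £175
Total = 75 + 525 + 30 + 420 + 175 = £1225.
(Supply check: Mine1 ships 100; Mine2 ships 40; Mine3 ships 35.)

1225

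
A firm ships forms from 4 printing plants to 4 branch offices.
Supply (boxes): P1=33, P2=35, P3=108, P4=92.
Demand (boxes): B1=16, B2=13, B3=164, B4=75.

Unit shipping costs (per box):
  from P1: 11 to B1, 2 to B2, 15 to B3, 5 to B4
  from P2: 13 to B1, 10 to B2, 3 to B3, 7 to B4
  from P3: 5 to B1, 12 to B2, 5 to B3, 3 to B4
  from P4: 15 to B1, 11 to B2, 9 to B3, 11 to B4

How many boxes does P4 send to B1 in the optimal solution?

Solving gives:
  P1→B2: 13 × 2 = 26
  P1→B4: 20 × 5 = 100
  P2→B3: 35 × 3 = 105
  P3→B1: 16 × 5 = 80
  P3→B3: 37 × 5 = 185
  P3→B4: 55 × 3 = 165
  P4→B3: 92 × 9 = 828
Total cost = 1489.
The route P4→B1 is not used.

0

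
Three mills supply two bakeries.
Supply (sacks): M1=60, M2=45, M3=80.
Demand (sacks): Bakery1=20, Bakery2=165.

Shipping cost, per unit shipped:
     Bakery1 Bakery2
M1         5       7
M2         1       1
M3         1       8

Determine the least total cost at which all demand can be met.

One minimum-cost allocation:
  M1 to Bakery2: 60 sacks
  M2 to Bakery2: 45 sacks
  M3 to Bakery1: 20 sacks
  M3 to Bakery2: 60 sacks
Total cost = 965.

965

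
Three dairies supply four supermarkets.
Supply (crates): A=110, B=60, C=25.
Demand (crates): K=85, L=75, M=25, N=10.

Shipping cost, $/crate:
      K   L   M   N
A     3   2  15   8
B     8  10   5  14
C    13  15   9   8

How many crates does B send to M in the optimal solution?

10

Solving gives:
  A->K: 35 × $3 = $105
  A->L: 75 × $2 = $150
  B->K: 50 × $8 = $400
  B->M: 10 × $5 = $50
  C->M: 15 × $9 = $135
  C->N: 10 × $8 = $80
Total cost = $920.
So B→M carries 10 crates.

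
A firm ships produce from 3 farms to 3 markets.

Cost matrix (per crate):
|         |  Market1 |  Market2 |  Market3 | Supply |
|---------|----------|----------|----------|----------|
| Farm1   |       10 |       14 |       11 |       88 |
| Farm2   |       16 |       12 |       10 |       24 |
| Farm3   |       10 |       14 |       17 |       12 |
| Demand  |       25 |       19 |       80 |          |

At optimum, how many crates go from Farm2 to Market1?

Optimal shipments:
  Farm1→Market1: 13 × 10 = 130
  Farm1→Market3: 75 × 11 = 825
  Farm2→Market2: 19 × 12 = 228
  Farm2→Market3: 5 × 10 = 50
  Farm3→Market1: 12 × 10 = 120
Total cost = 1353.
The route Farm2→Market1 is not used.

0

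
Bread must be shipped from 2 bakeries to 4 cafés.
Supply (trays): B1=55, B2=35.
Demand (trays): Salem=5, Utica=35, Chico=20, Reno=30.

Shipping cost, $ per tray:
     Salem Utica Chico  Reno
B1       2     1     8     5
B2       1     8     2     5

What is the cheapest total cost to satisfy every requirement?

230

Optimal allocation:
  B1→Utica: 35 × $1 = $35
  B1→Reno: 20 × $5 = $100
  B2→Salem: 5 × $1 = $5
  B2→Chico: 20 × $2 = $40
  B2→Reno: 10 × $5 = $50
Total = 35 + 100 + 5 + 40 + 50 = $230.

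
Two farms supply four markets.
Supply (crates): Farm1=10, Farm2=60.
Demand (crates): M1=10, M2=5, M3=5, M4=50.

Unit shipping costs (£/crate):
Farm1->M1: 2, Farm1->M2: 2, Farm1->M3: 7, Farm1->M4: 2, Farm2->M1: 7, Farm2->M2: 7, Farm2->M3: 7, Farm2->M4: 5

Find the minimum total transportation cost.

340

A cheapest plan:
  Farm1→M1: 10 × £2 = £20
  Farm2→M2: 5 × £7 = £35
  Farm2→M3: 5 × £7 = £35
  Farm2→M4: 50 × £5 = £250
Total = 20 + 35 + 35 + 250 = £340.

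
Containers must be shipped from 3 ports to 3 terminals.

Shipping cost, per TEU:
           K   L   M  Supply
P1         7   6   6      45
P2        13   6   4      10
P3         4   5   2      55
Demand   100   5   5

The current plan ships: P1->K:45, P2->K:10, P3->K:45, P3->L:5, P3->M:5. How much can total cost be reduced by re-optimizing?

Current plan cost = 45·7 + 10·13 + 45·4 + 5·5 + 5·2 = 660.
Optimal plan:
  P1->K: 45 × 7 = 315
  P2->L: 5 × 6 = 30
  P2->M: 5 × 4 = 20
  P3->K: 55 × 4 = 220
Optimal cost = 585.
Saving = 660 − 585 = 75.

75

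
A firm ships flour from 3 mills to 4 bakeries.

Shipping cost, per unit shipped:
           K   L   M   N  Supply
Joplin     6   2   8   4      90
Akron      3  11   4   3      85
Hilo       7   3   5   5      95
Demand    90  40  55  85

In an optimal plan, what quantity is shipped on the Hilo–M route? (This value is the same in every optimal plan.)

Optimal shipments:
  Joplin->L: 40 sacks
  Joplin->N: 50 sacks
  Akron->K: 85 sacks
  Hilo->K: 5 sacks
  Hilo->M: 55 sacks
  Hilo->N: 35 sacks
Total cost = 1020.
So Hilo→M carries 55 sacks.

55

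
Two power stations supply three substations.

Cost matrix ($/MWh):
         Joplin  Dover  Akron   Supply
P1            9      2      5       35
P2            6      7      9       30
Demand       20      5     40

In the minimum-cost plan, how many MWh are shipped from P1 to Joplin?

Solving gives:
  P1->Dover: 5 × $2 = $10
  P1->Akron: 30 × $5 = $150
  P2->Joplin: 20 × $6 = $120
  P2->Akron: 10 × $9 = $90
Total cost = $370.
The route P1→Joplin is not used.

0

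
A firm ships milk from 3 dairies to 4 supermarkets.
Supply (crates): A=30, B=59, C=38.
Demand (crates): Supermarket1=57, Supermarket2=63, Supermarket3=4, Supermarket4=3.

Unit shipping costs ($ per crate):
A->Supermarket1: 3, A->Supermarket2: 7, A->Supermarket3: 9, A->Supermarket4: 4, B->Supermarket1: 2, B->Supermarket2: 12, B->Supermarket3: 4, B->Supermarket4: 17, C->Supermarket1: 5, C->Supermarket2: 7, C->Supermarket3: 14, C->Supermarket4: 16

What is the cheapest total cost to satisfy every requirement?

585

One minimum-cost allocation:
  A→Supermarket1: 2 crates
  A→Supermarket2: 25 crates
  A→Supermarket4: 3 crates
  B→Supermarket1: 55 crates
  B→Supermarket3: 4 crates
  C→Supermarket2: 38 crates
Total cost = $585.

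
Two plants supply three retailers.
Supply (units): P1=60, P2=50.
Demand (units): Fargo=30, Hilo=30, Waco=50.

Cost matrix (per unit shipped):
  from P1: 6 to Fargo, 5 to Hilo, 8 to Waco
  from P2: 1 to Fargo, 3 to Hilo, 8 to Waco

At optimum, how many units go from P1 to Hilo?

10

The minimum-cost plan:
  P1 to Hilo: 10 × 5 = 50
  P1 to Waco: 50 × 8 = 400
  P2 to Fargo: 30 × 1 = 30
  P2 to Hilo: 20 × 3 = 60
Total cost = 540.
So P1→Hilo carries 10 units.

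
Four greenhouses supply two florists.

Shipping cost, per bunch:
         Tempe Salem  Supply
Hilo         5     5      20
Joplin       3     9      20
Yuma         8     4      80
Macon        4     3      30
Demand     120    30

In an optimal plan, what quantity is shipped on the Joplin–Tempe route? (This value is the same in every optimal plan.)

Optimal shipments:
  Hilo→Tempe: 20 × 5 = 100
  Joplin→Tempe: 20 × 3 = 60
  Yuma→Tempe: 50 × 8 = 400
  Yuma→Salem: 30 × 4 = 120
  Macon→Tempe: 30 × 4 = 120
Total cost = 800.
So Joplin→Tempe carries 20 bunches.

20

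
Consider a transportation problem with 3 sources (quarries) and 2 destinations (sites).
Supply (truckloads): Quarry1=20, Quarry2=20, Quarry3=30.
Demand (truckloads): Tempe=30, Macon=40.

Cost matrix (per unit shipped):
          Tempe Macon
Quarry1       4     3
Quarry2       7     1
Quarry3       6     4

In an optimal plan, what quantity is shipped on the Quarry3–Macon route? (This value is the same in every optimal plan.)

Optimal shipments:
  Quarry1 to Tempe: 20 × 4 = 80
  Quarry2 to Macon: 20 × 1 = 20
  Quarry3 to Tempe: 10 × 6 = 60
  Quarry3 to Macon: 20 × 4 = 80
Total cost = 240.
So Quarry3→Macon carries 20 truckloads.

20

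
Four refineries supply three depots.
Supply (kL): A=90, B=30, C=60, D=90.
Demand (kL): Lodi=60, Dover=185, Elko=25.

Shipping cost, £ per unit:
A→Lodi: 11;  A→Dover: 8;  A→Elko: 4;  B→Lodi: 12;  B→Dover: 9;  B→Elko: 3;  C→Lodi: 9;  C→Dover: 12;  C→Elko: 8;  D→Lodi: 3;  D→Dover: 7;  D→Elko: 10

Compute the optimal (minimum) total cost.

Optimal allocation:
  A to Dover: 90 kL
  B to Dover: 5 kL
  B to Elko: 25 kL
  C to Dover: 60 kL
  D to Lodi: 60 kL
  D to Dover: 30 kL
Total cost = £1950.

1950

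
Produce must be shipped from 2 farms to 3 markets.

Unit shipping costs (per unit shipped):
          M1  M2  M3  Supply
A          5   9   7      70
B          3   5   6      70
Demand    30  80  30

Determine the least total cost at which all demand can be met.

800

A cheapest plan:
  A–M1: 30 crates
  A–M2: 10 crates
  A–M3: 30 crates
  B–M2: 70 crates
Total cost = 800.
(Supply check: A ships 70; B ships 70.)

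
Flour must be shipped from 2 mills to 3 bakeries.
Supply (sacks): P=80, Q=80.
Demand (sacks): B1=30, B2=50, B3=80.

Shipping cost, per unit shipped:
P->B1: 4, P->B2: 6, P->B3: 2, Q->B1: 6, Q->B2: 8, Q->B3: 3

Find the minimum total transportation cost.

Optimal allocation:
  P to B1: 30 × 4 = 120
  P to B2: 50 × 6 = 300
  Q to B3: 80 × 3 = 240
Total = 120 + 300 + 240 = 660.
(Supply check: P ships 80; Q ships 80.)

660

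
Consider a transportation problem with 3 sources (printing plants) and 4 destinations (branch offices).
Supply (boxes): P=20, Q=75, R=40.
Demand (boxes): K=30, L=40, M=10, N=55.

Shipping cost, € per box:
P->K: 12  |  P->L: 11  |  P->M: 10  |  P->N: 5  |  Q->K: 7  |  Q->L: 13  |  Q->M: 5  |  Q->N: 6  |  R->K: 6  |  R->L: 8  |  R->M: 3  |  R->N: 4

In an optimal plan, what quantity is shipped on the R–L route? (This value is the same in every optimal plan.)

40

The minimum-cost plan:
  P→N: 20 × €5 = €100
  Q→K: 30 × €7 = €210
  Q→M: 10 × €5 = €50
  Q→N: 35 × €6 = €210
  R→L: 40 × €8 = €320
Total cost = €890.
So R→L carries 40 boxes.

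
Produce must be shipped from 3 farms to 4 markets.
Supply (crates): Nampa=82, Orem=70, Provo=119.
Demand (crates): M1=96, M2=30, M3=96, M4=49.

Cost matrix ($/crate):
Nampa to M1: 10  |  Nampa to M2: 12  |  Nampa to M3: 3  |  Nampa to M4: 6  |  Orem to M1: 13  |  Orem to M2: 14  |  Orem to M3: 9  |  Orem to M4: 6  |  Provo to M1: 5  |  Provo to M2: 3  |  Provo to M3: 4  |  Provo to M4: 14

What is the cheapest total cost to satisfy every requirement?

1292

A cheapest plan:
  Nampa to M3: 82 × $3 = $246
  Orem to M1: 7 × $13 = $91
  Orem to M3: 14 × $9 = $126
  Orem to M4: 49 × $6 = $294
  Provo to M1: 89 × $5 = $445
  Provo to M2: 30 × $3 = $90
Total = 246 + 91 + 126 + 294 + 445 + 90 = $1292.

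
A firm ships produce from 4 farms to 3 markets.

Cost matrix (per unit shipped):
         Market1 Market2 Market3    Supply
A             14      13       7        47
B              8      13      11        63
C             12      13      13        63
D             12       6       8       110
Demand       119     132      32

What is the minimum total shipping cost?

One minimum-cost allocation:
  A to Market2: 15 crates
  A to Market3: 32 crates
  B to Market1: 63 crates
  C to Market1: 56 crates
  C to Market2: 7 crates
  D to Market2: 110 crates
Total cost = 2346.

2346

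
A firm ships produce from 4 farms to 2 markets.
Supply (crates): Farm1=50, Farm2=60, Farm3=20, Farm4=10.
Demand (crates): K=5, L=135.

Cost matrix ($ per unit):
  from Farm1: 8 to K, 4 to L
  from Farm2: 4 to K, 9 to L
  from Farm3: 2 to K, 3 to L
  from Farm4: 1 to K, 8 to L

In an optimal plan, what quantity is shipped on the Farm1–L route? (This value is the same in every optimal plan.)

Solving gives:
  Farm1→L: 50 × $4 = $200
  Farm2→L: 60 × $9 = $540
  Farm3→L: 20 × $3 = $60
  Farm4→K: 5 × $1 = $5
  Farm4→L: 5 × $8 = $40
Total cost = $845.
So Farm1→L carries 50 crates.

50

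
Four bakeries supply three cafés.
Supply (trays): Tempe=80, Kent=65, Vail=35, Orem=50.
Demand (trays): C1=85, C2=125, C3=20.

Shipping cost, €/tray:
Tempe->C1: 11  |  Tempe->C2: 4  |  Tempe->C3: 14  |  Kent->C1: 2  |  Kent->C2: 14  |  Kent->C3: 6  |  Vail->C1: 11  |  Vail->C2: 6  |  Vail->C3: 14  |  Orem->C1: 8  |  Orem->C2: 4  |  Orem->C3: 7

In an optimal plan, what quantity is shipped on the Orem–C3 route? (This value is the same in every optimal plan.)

Solving gives:
  Tempe->C2: 80 × €4 = €320
  Kent->C1: 65 × €2 = €130
  Vail->C2: 35 × €6 = €210
  Orem->C1: 20 × €8 = €160
  Orem->C2: 10 × €4 = €40
  Orem->C3: 20 × €7 = €140
Total cost = €1000.
So Orem→C3 carries 20 trays.

20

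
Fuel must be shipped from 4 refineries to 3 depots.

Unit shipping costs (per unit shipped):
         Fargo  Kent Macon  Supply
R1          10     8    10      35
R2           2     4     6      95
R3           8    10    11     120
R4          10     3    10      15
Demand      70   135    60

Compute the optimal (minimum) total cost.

1825

A cheapest plan:
  R1–Kent: 35 × 8 = 280
  R2–Fargo: 10 × 2 = 20
  R2–Kent: 85 × 4 = 340
  R3–Fargo: 60 × 8 = 480
  R3–Macon: 60 × 11 = 660
  R4–Kent: 15 × 3 = 45
Total = 280 + 20 + 340 + 480 + 660 + 45 = 1825.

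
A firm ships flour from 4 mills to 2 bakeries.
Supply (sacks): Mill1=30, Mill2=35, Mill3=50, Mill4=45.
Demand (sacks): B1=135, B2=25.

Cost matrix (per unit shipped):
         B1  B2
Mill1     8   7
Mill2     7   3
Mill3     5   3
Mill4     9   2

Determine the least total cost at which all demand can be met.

One minimum-cost allocation:
  Mill1→B1: 30 × 8 = 240
  Mill2→B1: 35 × 7 = 245
  Mill3→B1: 50 × 5 = 250
  Mill4→B1: 20 × 9 = 180
  Mill4→B2: 25 × 2 = 50
Total = 240 + 245 + 250 + 180 + 50 = 965.
(Supply check: Mill1 ships 30; Mill2 ships 35; Mill3 ships 50; Mill4 ships 45.)

965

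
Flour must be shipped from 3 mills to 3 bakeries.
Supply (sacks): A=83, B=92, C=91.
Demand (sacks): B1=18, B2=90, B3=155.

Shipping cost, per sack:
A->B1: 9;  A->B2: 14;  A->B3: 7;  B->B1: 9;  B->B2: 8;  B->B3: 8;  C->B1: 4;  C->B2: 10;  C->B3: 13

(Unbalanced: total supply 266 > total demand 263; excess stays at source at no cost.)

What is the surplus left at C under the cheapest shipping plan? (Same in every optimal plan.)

3

An optimal plan:
  A–B3: 83 × 7 = 581
  B–B2: 20 × 8 = 160
  B–B3: 72 × 8 = 576
  C–B1: 18 × 4 = 72
  C–B2: 70 × 10 = 700
Total cost = 2089.
C ships 88 of its 91, leaving 3.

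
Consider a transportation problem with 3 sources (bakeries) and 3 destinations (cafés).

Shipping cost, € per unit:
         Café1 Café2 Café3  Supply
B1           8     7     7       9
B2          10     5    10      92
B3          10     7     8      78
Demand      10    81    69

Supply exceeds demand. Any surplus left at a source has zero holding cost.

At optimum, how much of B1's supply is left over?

An optimal plan:
  B1 to Café1: 9 × €8 = €72
  B2 to Café1: 1 × €10 = €10
  B2 to Café2: 81 × €5 = €405
  B3 to Café3: 69 × €8 = €552
Total cost = €1039.
B1 ships 9 of its 9, leaving 0.

0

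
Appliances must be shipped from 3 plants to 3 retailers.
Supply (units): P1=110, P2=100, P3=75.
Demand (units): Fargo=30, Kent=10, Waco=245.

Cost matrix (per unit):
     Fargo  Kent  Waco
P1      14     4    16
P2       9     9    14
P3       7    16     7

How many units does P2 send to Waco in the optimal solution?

The minimum-cost plan:
  P1→Kent: 10 × 4 = 40
  P1→Waco: 100 × 16 = 1600
  P2→Fargo: 30 × 9 = 270
  P2→Waco: 70 × 14 = 980
  P3→Waco: 75 × 7 = 525
Total cost = 3415.
So P2→Waco carries 70 units.

70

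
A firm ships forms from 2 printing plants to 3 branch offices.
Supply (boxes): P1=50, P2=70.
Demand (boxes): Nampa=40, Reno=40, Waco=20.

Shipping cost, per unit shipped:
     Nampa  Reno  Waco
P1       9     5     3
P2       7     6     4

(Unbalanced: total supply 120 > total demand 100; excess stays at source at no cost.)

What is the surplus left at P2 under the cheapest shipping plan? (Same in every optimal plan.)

20

Minimum-cost shipments:
  P1->Reno: 40 × 5 = 200
  P1->Waco: 10 × 3 = 30
  P2->Nampa: 40 × 7 = 280
  P2->Waco: 10 × 4 = 40
Total cost = 550.
P2 ships 50 of its 70, leaving 20.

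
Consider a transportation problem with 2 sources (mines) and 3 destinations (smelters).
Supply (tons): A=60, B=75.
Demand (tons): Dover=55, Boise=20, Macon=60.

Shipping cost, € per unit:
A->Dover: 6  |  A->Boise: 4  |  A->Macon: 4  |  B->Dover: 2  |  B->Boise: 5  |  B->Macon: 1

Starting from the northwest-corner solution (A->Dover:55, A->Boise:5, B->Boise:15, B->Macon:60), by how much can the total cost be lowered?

115

Current plan cost = 55·6 + 5·4 + 15·5 + 60·1 = €485.
Optimal plan:
  A to Boise: 20 × €4 = €80
  A to Macon: 40 × €4 = €160
  B to Dover: 55 × €2 = €110
  B to Macon: 20 × €1 = €20
Optimal cost = €370.
Saving = 485 − 370 = €115.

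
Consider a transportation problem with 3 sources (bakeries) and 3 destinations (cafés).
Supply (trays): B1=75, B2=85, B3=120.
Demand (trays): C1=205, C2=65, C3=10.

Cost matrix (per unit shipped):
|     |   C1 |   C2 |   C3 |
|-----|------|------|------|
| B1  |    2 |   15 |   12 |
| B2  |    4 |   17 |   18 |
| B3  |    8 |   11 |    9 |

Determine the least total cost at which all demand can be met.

An optimal shipping plan:
  B1–C1: 75 trays
  B2–C1: 85 trays
  B3–C1: 45 trays
  B3–C2: 65 trays
  B3–C3: 10 trays
Total cost = 1655.

1655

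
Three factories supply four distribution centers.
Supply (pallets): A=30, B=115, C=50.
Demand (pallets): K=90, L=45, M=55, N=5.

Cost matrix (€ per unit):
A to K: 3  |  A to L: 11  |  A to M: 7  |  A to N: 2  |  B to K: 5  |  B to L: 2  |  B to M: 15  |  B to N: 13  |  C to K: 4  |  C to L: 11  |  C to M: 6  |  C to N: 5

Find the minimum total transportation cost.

Optimal allocation:
  A→K: 20 pallets
  A→M: 5 pallets
  A→N: 5 pallets
  B→K: 70 pallets
  B→L: 45 pallets
  C→M: 50 pallets
Total cost = €845.
(Supply check: A ships 30; B ships 115; C ships 50.)

845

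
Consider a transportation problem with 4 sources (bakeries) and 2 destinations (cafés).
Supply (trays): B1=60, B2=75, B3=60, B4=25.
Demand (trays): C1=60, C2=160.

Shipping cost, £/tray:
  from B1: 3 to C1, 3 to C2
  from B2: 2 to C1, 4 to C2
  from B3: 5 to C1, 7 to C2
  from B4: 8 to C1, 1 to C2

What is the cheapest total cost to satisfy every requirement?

805

Optimal allocation:
  B1 to C2: 60 × £3 = £180
  B2 to C1: 60 × £2 = £120
  B2 to C2: 15 × £4 = £60
  B3 to C2: 60 × £7 = £420
  B4 to C2: 25 × £1 = £25
Total = 180 + 120 + 60 + 420 + 25 = £805.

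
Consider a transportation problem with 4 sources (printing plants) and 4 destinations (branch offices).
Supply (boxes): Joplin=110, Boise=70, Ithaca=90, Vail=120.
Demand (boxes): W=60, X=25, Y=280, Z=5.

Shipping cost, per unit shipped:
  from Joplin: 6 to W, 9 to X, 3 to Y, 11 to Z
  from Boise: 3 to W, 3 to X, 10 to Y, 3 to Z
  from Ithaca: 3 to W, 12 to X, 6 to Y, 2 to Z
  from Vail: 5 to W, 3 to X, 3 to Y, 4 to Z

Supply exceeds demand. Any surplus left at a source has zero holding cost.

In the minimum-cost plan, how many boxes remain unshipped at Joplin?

An optimal plan:
  Joplin→Y: 110 boxes
  Boise→W: 45 boxes
  Boise→X: 25 boxes
  Ithaca→W: 15 boxes
  Ithaca→Y: 50 boxes
  Ithaca→Z: 5 boxes
  Vail→Y: 120 boxes
Total cost = 1255.
Joplin ships 110 of its 110, leaving 0.

0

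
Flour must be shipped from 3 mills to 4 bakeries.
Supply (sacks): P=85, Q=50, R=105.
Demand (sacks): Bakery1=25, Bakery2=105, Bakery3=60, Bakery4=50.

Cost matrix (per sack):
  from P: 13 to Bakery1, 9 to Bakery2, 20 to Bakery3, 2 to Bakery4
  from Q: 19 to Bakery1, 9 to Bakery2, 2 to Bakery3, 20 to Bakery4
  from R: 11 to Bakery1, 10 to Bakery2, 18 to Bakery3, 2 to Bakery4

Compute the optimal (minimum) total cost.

Optimal allocation:
  P→Bakery2: 85 × 9 = 765
  Q→Bakery3: 50 × 2 = 100
  R→Bakery1: 25 × 11 = 275
  R→Bakery2: 20 × 10 = 200
  R→Bakery3: 10 × 18 = 180
  R→Bakery4: 50 × 2 = 100
Total = 765 + 100 + 275 + 200 + 180 + 100 = 1620.
(Supply check: P ships 85; Q ships 50; R ships 105.)

1620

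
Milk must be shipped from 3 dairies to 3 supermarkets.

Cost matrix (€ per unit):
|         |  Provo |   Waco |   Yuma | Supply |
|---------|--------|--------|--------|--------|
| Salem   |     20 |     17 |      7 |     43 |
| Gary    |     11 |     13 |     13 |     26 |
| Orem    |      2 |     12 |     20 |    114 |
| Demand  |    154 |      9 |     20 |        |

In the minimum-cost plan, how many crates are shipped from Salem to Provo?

14

Solving gives:
  Salem to Provo: 14 × €20 = €280
  Salem to Waco: 9 × €17 = €153
  Salem to Yuma: 20 × €7 = €140
  Gary to Provo: 26 × €11 = €286
  Orem to Provo: 114 × €2 = €228
Total cost = €1087.
So Salem→Provo carries 14 crates.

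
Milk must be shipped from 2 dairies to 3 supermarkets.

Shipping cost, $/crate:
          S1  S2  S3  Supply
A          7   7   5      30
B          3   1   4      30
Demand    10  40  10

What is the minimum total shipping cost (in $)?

One minimum-cost allocation:
  A to S1: 10 × $7 = $70
  A to S2: 10 × $7 = $70
  A to S3: 10 × $5 = $50
  B to S2: 30 × $1 = $30
Total = 70 + 70 + 50 + 30 = $220.

220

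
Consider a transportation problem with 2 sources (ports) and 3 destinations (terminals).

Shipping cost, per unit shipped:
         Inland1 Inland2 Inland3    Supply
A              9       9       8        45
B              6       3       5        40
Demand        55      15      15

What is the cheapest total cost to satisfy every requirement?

585

An optimal shipping plan:
  A->Inland1: 30 × 9 = 270
  A->Inland3: 15 × 8 = 120
  B->Inland1: 25 × 6 = 150
  B->Inland2: 15 × 3 = 45
Total = 270 + 120 + 150 + 45 = 585.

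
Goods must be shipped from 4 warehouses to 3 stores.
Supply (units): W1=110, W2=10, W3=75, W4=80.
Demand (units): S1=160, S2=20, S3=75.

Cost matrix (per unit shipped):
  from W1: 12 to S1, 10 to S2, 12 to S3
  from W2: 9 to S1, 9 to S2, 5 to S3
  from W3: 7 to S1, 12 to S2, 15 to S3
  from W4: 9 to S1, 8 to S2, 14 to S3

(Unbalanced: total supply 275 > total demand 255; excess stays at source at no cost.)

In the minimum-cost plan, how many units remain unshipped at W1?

Minimum-cost shipments:
  W1 to S1: 5 units
  W1 to S2: 20 units
  W1 to S3: 65 units
  W2 to S3: 10 units
  W3 to S1: 75 units
  W4 to S1: 80 units
Total cost = 2335.
W1 ships 90 of its 110, leaving 20.

20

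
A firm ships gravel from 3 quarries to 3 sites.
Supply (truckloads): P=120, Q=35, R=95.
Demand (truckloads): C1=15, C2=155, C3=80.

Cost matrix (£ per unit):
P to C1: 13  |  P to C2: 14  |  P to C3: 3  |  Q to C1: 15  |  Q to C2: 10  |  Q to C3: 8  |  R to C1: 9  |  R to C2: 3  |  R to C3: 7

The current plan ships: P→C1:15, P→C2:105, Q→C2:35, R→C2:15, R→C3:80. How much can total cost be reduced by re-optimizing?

Current plan cost = 15·13 + 105·14 + 35·10 + 15·3 + 80·7 = £2620.
Optimal plan:
  P to C1: 15 × £13 = £195
  P to C2: 25 × £14 = £350
  P to C3: 80 × £3 = £240
  Q to C2: 35 × £10 = £350
  R to C2: 95 × £3 = £285
Optimal cost = £1420.
Saving = 2620 − 1420 = £1200.

1200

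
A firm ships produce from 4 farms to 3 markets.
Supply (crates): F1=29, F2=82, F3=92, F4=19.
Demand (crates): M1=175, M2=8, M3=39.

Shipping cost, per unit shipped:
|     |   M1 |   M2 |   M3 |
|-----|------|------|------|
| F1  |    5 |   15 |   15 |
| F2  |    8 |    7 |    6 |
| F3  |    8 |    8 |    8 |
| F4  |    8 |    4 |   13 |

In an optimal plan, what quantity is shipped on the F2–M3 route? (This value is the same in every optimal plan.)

The minimum-cost plan:
  F1 to M1: 29 crates
  F2 to M1: 43 crates
  F2 to M3: 39 crates
  F3 to M1: 92 crates
  F4 to M1: 11 crates
  F4 to M2: 8 crates
Total cost = 1579.
So F2→M3 carries 39 crates.

39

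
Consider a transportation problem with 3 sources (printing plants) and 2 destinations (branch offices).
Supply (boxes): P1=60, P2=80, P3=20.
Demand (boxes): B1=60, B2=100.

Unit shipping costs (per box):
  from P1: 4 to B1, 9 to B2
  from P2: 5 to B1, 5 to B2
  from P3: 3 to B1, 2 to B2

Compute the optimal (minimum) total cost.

680

A cheapest plan:
  P1–B1: 60 boxes
  P2–B2: 80 boxes
  P3–B2: 20 boxes
Total cost = 680.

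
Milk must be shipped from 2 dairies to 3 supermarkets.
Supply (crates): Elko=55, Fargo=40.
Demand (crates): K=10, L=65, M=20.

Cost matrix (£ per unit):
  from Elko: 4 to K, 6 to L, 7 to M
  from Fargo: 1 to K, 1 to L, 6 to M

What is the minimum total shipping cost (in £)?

Optimal allocation:
  Elko->K: 10 × £4 = £40
  Elko->L: 25 × £6 = £150
  Elko->M: 20 × £7 = £140
  Fargo->L: 40 × £1 = £40
Total = 40 + 150 + 140 + 40 = £370.

370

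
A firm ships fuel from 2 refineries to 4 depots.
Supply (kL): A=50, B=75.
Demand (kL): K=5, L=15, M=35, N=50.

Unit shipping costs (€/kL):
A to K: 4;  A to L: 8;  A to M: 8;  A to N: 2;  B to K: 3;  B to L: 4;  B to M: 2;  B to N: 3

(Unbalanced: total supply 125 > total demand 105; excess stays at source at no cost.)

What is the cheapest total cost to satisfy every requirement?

An optimal shipping plan:
  A→N: 50 × €2 = €100
  B→K: 5 × €3 = €15
  B→L: 15 × €4 = €60
  B→M: 35 × €2 = €70
Total = 100 + 15 + 60 + 70 = €245.

245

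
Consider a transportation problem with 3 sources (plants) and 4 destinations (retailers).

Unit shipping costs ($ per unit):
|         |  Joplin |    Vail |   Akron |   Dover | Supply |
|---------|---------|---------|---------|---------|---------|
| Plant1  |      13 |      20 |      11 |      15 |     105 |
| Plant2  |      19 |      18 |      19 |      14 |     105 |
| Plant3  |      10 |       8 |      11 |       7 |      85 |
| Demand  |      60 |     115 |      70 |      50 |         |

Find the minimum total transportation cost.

3620

A cheapest plan:
  Plant1 to Joplin: 35 × $13 = $455
  Plant1 to Akron: 70 × $11 = $770
  Plant2 to Joplin: 25 × $19 = $475
  Plant2 to Vail: 30 × $18 = $540
  Plant2 to Dover: 50 × $14 = $700
  Plant3 to Vail: 85 × $8 = $680
Total = 455 + 770 + 475 + 540 + 700 + 680 = $3620.
(Supply check: Plant1 ships 105; Plant2 ships 105; Plant3 ships 85.)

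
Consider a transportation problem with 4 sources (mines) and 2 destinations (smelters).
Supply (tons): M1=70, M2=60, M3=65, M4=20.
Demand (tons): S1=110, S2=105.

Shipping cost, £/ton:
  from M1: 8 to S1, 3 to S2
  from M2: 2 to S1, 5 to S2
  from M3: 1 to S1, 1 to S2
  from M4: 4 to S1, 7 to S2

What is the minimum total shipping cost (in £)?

One minimum-cost allocation:
  M1–S2: 70 × £3 = £210
  M2–S1: 60 × £2 = £120
  M3–S1: 30 × £1 = £30
  M3–S2: 35 × £1 = £35
  M4–S1: 20 × £4 = £80
Total = 210 + 120 + 30 + 35 + 80 = £475.

475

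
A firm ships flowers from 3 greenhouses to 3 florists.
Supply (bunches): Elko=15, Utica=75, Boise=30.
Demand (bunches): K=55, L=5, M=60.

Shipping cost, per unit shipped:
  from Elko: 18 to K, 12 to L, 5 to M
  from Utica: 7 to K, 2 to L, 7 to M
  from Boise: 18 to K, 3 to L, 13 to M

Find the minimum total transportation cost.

One minimum-cost allocation:
  Elko–M: 15 × 5 = 75
  Utica–K: 55 × 7 = 385
  Utica–M: 20 × 7 = 140
  Boise–L: 5 × 3 = 15
  Boise–M: 25 × 13 = 325
Total = 75 + 385 + 140 + 15 + 325 = 940.

940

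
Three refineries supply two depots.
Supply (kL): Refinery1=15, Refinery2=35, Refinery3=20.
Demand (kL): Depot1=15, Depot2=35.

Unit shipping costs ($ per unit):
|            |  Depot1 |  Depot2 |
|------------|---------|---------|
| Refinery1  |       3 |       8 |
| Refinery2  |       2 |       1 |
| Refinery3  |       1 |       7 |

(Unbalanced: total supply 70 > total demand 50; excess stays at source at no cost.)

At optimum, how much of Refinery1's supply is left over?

15

Minimum-cost shipments:
  Refinery2–Depot2: 35 × $1 = $35
  Refinery3–Depot1: 15 × $1 = $15
Total cost = $50.
Refinery1 ships 0 of its 15, leaving 15.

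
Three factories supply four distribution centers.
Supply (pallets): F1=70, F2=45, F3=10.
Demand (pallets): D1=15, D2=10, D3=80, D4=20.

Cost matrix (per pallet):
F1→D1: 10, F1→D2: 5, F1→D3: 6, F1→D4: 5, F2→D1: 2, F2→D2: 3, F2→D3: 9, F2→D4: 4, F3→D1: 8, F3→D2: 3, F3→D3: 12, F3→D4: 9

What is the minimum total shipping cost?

One minimum-cost allocation:
  F1→D3: 70 × 6 = 420
  F2→D1: 15 × 2 = 30
  F2→D3: 10 × 9 = 90
  F2→D4: 20 × 4 = 80
  F3→D2: 10 × 3 = 30
Total = 420 + 30 + 90 + 80 + 30 = 650.
(Supply check: F1 ships 70; F2 ships 45; F3 ships 10.)

650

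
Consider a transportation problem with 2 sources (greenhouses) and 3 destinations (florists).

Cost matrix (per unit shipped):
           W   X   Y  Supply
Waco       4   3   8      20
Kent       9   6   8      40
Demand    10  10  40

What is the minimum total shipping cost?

An optimal shipping plan:
  Waco to W: 10 × 4 = 40
  Waco to X: 10 × 3 = 30
  Kent to Y: 40 × 8 = 320
Total = 40 + 30 + 320 = 390.

390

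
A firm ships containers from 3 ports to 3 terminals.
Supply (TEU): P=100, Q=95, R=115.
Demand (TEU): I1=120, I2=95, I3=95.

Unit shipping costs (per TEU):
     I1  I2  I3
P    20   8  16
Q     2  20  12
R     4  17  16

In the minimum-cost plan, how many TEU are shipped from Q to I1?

5

The minimum-cost plan:
  P->I2: 95 TEU
  P->I3: 5 TEU
  Q->I1: 5 TEU
  Q->I3: 90 TEU
  R->I1: 115 TEU
Total cost = 2390.
So Q→I1 carries 5 TEU.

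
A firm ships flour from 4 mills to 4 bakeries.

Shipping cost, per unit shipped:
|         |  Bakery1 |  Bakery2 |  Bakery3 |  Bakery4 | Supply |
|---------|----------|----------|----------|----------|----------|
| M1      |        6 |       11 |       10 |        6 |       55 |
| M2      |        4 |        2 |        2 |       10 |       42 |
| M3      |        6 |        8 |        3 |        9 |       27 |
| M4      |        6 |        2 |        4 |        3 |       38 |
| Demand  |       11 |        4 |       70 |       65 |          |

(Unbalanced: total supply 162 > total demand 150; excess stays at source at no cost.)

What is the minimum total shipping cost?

A cheapest plan:
  M1->Bakery1: 11 × 6 = 66
  M1->Bakery4: 32 × 6 = 192
  M2->Bakery3: 42 × 2 = 84
  M3->Bakery3: 27 × 3 = 81
  M4->Bakery2: 4 × 2 = 8
  M4->Bakery3: 1 × 4 = 4
  M4->Bakery4: 33 × 3 = 99
Total = 66 + 192 + 84 + 81 + 8 + 4 + 99 = 534.
(Supply check: M1 ships 43; M2 ships 42; M3 ships 27; M4 ships 38.)

534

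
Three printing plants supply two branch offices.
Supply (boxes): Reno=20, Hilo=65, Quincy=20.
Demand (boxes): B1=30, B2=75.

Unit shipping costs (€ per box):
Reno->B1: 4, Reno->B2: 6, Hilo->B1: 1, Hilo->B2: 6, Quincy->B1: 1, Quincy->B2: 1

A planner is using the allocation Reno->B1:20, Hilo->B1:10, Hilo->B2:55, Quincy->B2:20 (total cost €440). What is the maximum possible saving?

60

Current plan cost = 20·4 + 10·1 + 55·6 + 20·1 = €440.
Optimal plan:
  Reno–B2: 20 × €6 = €120
  Hilo–B1: 30 × €1 = €30
  Hilo–B2: 35 × €6 = €210
  Quincy–B2: 20 × €1 = €20
Optimal cost = €380.
Saving = 440 − 380 = €60.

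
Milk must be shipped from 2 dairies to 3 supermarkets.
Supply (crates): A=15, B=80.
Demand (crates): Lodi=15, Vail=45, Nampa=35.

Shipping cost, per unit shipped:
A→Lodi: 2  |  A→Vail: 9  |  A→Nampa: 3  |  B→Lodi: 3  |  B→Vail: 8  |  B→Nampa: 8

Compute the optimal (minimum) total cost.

A cheapest plan:
  A to Nampa: 15 × 3 = 45
  B to Lodi: 15 × 3 = 45
  B to Vail: 45 × 8 = 360
  B to Nampa: 20 × 8 = 160
Total = 45 + 45 + 360 + 160 = 610.

610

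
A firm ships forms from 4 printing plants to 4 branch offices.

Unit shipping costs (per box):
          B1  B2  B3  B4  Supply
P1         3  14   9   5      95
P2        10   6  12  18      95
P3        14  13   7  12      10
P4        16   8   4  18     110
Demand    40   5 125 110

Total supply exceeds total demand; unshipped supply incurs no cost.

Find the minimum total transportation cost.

1735

An optimal shipping plan:
  P1→B4: 95 boxes
  P2→B1: 40 boxes
  P2→B2: 5 boxes
  P2→B3: 15 boxes
  P2→B4: 5 boxes
  P3→B4: 10 boxes
  P4→B3: 110 boxes
Total cost = 1735.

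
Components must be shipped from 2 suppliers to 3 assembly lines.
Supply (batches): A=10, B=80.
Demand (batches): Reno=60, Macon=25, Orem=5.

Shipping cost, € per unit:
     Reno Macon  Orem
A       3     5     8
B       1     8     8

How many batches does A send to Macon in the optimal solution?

Optimal shipments:
  A to Macon: 10 × €5 = €50
  B to Reno: 60 × €1 = €60
  B to Macon: 15 × €8 = €120
  B to Orem: 5 × €8 = €40
Total cost = €270.
So A→Macon carries 10 batches.

10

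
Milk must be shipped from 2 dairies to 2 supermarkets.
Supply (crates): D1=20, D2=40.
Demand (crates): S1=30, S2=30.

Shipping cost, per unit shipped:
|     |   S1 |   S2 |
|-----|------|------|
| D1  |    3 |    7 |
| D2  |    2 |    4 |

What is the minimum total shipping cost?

200

A cheapest plan:
  D1→S1: 20 × 3 = 60
  D2→S1: 10 × 2 = 20
  D2→S2: 30 × 4 = 120
Total = 60 + 20 + 120 = 200.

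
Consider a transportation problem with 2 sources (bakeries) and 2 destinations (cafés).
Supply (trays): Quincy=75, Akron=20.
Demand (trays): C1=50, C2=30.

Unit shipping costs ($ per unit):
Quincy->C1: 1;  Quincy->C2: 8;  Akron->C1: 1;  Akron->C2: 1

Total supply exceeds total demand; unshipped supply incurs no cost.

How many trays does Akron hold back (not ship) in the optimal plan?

Minimum-cost shipments:
  Quincy–C1: 50 × $1 = $50
  Quincy–C2: 10 × $8 = $80
  Akron–C2: 20 × $1 = $20
Total cost = $150.
Akron ships 20 of its 20, leaving 0.

0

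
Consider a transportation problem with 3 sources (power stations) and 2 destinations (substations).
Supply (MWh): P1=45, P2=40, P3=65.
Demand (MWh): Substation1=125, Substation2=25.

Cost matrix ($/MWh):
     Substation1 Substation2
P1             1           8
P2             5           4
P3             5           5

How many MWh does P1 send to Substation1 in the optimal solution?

Optimal shipments:
  P1->Substation1: 45 MWh
  P2->Substation1: 15 MWh
  P2->Substation2: 25 MWh
  P3->Substation1: 65 MWh
Total cost = $545.
So P1→Substation1 carries 45 MWh.

45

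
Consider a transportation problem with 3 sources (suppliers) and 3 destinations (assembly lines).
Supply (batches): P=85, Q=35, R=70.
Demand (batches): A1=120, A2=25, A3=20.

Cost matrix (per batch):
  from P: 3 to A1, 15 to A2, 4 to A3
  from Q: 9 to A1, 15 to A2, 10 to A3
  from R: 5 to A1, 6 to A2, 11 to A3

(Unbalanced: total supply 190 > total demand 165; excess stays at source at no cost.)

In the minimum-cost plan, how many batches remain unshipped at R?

0

An optimal plan:
  P->A1: 65 × 3 = 195
  P->A3: 20 × 4 = 80
  Q->A1: 10 × 9 = 90
  R->A1: 45 × 5 = 225
  R->A2: 25 × 6 = 150
Total cost = 740.
R ships 70 of its 70, leaving 0.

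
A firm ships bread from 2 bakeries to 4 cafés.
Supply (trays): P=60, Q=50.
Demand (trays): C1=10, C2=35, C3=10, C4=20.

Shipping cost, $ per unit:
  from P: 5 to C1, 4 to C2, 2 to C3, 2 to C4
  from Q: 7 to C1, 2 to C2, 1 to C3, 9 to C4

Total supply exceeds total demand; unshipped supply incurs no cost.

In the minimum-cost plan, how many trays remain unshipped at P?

30

An optimal plan:
  P→C1: 10 × $5 = $50
  P→C4: 20 × $2 = $40
  Q→C2: 35 × $2 = $70
  Q→C3: 10 × $1 = $10
Total cost = $170.
P ships 30 of its 60, leaving 30.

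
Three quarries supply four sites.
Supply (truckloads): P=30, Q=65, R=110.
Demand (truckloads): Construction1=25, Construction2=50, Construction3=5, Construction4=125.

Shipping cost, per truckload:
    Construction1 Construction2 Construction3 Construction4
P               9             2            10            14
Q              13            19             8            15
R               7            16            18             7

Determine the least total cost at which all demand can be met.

1800

A cheapest plan:
  P to Construction2: 30 × 2 = 60
  Q to Construction1: 25 × 13 = 325
  Q to Construction2: 20 × 19 = 380
  Q to Construction3: 5 × 8 = 40
  Q to Construction4: 15 × 15 = 225
  R to Construction4: 110 × 7 = 770
Total = 60 + 325 + 380 + 40 + 225 + 770 = 1800.
(Supply check: P ships 30; Q ships 65; R ships 110.)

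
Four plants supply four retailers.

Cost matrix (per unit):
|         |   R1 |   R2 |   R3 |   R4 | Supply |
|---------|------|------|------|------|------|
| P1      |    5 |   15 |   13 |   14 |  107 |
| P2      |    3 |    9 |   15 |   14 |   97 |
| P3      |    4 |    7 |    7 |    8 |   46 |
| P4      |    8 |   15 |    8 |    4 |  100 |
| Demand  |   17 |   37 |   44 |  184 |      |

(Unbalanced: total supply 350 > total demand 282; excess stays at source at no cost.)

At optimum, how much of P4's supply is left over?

0

An optimal plan:
  P1->R4: 82 × 14 = 1148
  P2->R1: 17 × 3 = 51
  P2->R2: 37 × 9 = 333
  P3->R3: 44 × 7 = 308
  P3->R4: 2 × 8 = 16
  P4->R4: 100 × 4 = 400
Total cost = 2256.
P4 ships 100 of its 100, leaving 0.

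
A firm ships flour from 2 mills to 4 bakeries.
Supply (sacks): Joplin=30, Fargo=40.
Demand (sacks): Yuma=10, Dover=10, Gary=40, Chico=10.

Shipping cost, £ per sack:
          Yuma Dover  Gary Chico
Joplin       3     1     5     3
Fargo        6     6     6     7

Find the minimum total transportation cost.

310

Optimal allocation:
  Joplin->Yuma: 10 sacks
  Joplin->Dover: 10 sacks
  Joplin->Chico: 10 sacks
  Fargo->Gary: 40 sacks
Total cost = £310.
(Supply check: Joplin ships 30; Fargo ships 40.)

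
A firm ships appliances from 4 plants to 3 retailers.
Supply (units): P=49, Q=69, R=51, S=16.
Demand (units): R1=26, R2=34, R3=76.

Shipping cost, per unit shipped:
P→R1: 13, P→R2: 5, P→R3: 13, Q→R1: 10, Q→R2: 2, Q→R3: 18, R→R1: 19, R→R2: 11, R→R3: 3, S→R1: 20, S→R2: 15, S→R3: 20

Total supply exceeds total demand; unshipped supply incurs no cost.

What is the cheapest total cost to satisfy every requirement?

806

An optimal shipping plan:
  P–R3: 25 units
  Q–R1: 26 units
  Q–R2: 34 units
  R–R3: 51 units
Total cost = 806.
(Supply check: P ships 25; Q ships 60; R ships 51; S ships 0.)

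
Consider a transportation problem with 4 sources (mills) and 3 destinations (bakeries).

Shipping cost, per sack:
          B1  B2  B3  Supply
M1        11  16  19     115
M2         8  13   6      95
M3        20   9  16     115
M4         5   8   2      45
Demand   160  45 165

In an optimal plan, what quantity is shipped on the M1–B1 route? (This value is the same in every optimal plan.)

115

Optimal shipments:
  M1 to B1: 115 × 11 = 1265
  M2 to B1: 45 × 8 = 360
  M2 to B3: 50 × 6 = 300
  M3 to B2: 45 × 9 = 405
  M3 to B3: 70 × 16 = 1120
  M4 to B3: 45 × 2 = 90
Total cost = 3540.
So M1→B1 carries 115 sacks.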